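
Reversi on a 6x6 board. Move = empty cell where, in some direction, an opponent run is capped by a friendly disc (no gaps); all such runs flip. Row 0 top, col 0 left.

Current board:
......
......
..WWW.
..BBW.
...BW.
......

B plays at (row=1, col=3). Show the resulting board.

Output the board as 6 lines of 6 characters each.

Place B at (1,3); scan 8 dirs for brackets.
Dir NW: first cell '.' (not opp) -> no flip
Dir N: first cell '.' (not opp) -> no flip
Dir NE: first cell '.' (not opp) -> no flip
Dir W: first cell '.' (not opp) -> no flip
Dir E: first cell '.' (not opp) -> no flip
Dir SW: opp run (2,2), next='.' -> no flip
Dir S: opp run (2,3) capped by B -> flip
Dir SE: opp run (2,4), next='.' -> no flip
All flips: (2,3)

Answer: ......
...B..
..WBW.
..BBW.
...BW.
......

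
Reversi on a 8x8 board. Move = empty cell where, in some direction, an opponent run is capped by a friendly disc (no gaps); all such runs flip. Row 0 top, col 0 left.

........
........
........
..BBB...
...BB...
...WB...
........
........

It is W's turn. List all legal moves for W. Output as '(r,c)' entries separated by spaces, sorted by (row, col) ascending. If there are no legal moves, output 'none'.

Answer: (2,3) (3,5) (5,5)

Derivation:
(2,1): no bracket -> illegal
(2,2): no bracket -> illegal
(2,3): flips 2 -> legal
(2,4): no bracket -> illegal
(2,5): no bracket -> illegal
(3,1): no bracket -> illegal
(3,5): flips 1 -> legal
(4,1): no bracket -> illegal
(4,2): no bracket -> illegal
(4,5): no bracket -> illegal
(5,2): no bracket -> illegal
(5,5): flips 1 -> legal
(6,3): no bracket -> illegal
(6,4): no bracket -> illegal
(6,5): no bracket -> illegal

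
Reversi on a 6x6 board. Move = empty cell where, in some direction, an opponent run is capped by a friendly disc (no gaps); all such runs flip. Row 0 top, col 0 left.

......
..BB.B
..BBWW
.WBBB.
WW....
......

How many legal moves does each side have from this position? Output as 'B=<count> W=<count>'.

Answer: B=4 W=9

Derivation:
-- B to move --
(1,4): flips 1 -> legal
(2,0): no bracket -> illegal
(2,1): no bracket -> illegal
(3,0): flips 1 -> legal
(3,5): flips 2 -> legal
(4,2): no bracket -> illegal
(5,0): flips 1 -> legal
(5,1): no bracket -> illegal
(5,2): no bracket -> illegal
B mobility = 4
-- W to move --
(0,1): no bracket -> illegal
(0,2): flips 1 -> legal
(0,3): no bracket -> illegal
(0,4): flips 2 -> legal
(0,5): flips 1 -> legal
(1,1): no bracket -> illegal
(1,4): flips 2 -> legal
(2,1): flips 2 -> legal
(3,5): flips 3 -> legal
(4,2): flips 1 -> legal
(4,3): flips 1 -> legal
(4,4): flips 1 -> legal
(4,5): no bracket -> illegal
W mobility = 9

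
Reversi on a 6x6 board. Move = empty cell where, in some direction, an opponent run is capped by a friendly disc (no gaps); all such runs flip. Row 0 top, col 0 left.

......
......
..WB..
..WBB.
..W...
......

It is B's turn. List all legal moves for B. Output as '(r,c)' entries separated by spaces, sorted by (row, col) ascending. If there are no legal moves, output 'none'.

(1,1): flips 1 -> legal
(1,2): no bracket -> illegal
(1,3): no bracket -> illegal
(2,1): flips 1 -> legal
(3,1): flips 1 -> legal
(4,1): flips 1 -> legal
(4,3): no bracket -> illegal
(5,1): flips 1 -> legal
(5,2): no bracket -> illegal
(5,3): no bracket -> illegal

Answer: (1,1) (2,1) (3,1) (4,1) (5,1)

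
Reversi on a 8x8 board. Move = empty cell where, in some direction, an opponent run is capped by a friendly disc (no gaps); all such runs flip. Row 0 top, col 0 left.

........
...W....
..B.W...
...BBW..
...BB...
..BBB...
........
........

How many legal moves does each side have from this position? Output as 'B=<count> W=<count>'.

-- B to move --
(0,2): no bracket -> illegal
(0,3): no bracket -> illegal
(0,4): flips 1 -> legal
(1,2): no bracket -> illegal
(1,4): flips 1 -> legal
(1,5): flips 1 -> legal
(2,3): no bracket -> illegal
(2,5): no bracket -> illegal
(2,6): flips 1 -> legal
(3,6): flips 1 -> legal
(4,5): no bracket -> illegal
(4,6): no bracket -> illegal
B mobility = 5
-- W to move --
(1,1): no bracket -> illegal
(1,2): no bracket -> illegal
(2,1): no bracket -> illegal
(2,3): no bracket -> illegal
(2,5): no bracket -> illegal
(3,1): flips 1 -> legal
(3,2): flips 2 -> legal
(4,1): no bracket -> illegal
(4,2): flips 1 -> legal
(4,5): no bracket -> illegal
(5,1): no bracket -> illegal
(5,5): no bracket -> illegal
(6,1): no bracket -> illegal
(6,2): flips 2 -> legal
(6,3): no bracket -> illegal
(6,4): flips 3 -> legal
(6,5): no bracket -> illegal
W mobility = 5

Answer: B=5 W=5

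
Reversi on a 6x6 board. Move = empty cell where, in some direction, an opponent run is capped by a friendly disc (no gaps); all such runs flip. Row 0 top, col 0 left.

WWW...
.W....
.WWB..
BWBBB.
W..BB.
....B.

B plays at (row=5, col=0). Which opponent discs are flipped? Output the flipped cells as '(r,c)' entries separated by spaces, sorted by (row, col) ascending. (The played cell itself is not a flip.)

Dir NW: edge -> no flip
Dir N: opp run (4,0) capped by B -> flip
Dir NE: first cell '.' (not opp) -> no flip
Dir W: edge -> no flip
Dir E: first cell '.' (not opp) -> no flip
Dir SW: edge -> no flip
Dir S: edge -> no flip
Dir SE: edge -> no flip

Answer: (4,0)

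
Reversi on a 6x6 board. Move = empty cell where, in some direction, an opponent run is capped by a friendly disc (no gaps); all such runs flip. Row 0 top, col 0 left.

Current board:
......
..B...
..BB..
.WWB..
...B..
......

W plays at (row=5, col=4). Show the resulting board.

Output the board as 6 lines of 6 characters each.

Place W at (5,4); scan 8 dirs for brackets.
Dir NW: opp run (4,3) capped by W -> flip
Dir N: first cell '.' (not opp) -> no flip
Dir NE: first cell '.' (not opp) -> no flip
Dir W: first cell '.' (not opp) -> no flip
Dir E: first cell '.' (not opp) -> no flip
Dir SW: edge -> no flip
Dir S: edge -> no flip
Dir SE: edge -> no flip
All flips: (4,3)

Answer: ......
..B...
..BB..
.WWB..
...W..
....W.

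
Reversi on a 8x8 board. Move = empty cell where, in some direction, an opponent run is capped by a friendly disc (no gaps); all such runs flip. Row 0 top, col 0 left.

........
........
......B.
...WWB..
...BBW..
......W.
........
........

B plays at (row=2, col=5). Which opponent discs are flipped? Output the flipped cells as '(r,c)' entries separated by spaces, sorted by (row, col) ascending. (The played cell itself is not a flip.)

Answer: (3,4)

Derivation:
Dir NW: first cell '.' (not opp) -> no flip
Dir N: first cell '.' (not opp) -> no flip
Dir NE: first cell '.' (not opp) -> no flip
Dir W: first cell '.' (not opp) -> no flip
Dir E: first cell 'B' (not opp) -> no flip
Dir SW: opp run (3,4) capped by B -> flip
Dir S: first cell 'B' (not opp) -> no flip
Dir SE: first cell '.' (not opp) -> no flip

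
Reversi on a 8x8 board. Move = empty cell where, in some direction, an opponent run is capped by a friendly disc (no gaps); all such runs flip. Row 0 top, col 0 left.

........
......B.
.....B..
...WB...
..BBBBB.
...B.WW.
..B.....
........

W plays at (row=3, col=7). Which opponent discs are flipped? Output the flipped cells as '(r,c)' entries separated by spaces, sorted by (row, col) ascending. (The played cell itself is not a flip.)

Dir NW: first cell '.' (not opp) -> no flip
Dir N: first cell '.' (not opp) -> no flip
Dir NE: edge -> no flip
Dir W: first cell '.' (not opp) -> no flip
Dir E: edge -> no flip
Dir SW: opp run (4,6) capped by W -> flip
Dir S: first cell '.' (not opp) -> no flip
Dir SE: edge -> no flip

Answer: (4,6)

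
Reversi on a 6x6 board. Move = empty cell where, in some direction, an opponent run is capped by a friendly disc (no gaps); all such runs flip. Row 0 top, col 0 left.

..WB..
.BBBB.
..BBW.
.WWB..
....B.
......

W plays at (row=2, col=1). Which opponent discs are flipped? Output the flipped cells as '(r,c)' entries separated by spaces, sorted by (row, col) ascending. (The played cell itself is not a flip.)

Dir NW: first cell '.' (not opp) -> no flip
Dir N: opp run (1,1), next='.' -> no flip
Dir NE: opp run (1,2) (0,3), next=edge -> no flip
Dir W: first cell '.' (not opp) -> no flip
Dir E: opp run (2,2) (2,3) capped by W -> flip
Dir SW: first cell '.' (not opp) -> no flip
Dir S: first cell 'W' (not opp) -> no flip
Dir SE: first cell 'W' (not opp) -> no flip

Answer: (2,2) (2,3)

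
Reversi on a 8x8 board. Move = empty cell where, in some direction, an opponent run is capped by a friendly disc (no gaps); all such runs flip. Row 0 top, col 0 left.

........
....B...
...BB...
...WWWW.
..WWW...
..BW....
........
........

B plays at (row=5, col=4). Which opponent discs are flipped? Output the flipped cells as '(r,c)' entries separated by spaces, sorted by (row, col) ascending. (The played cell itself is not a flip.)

Dir NW: opp run (4,3), next='.' -> no flip
Dir N: opp run (4,4) (3,4) capped by B -> flip
Dir NE: first cell '.' (not opp) -> no flip
Dir W: opp run (5,3) capped by B -> flip
Dir E: first cell '.' (not opp) -> no flip
Dir SW: first cell '.' (not opp) -> no flip
Dir S: first cell '.' (not opp) -> no flip
Dir SE: first cell '.' (not opp) -> no flip

Answer: (3,4) (4,4) (5,3)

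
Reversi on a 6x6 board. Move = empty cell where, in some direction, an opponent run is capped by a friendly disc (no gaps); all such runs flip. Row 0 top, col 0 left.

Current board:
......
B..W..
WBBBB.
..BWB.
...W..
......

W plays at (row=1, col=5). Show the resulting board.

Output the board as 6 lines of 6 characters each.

Answer: ......
B..W.W
WBBBW.
..BWB.
...W..
......

Derivation:
Place W at (1,5); scan 8 dirs for brackets.
Dir NW: first cell '.' (not opp) -> no flip
Dir N: first cell '.' (not opp) -> no flip
Dir NE: edge -> no flip
Dir W: first cell '.' (not opp) -> no flip
Dir E: edge -> no flip
Dir SW: opp run (2,4) capped by W -> flip
Dir S: first cell '.' (not opp) -> no flip
Dir SE: edge -> no flip
All flips: (2,4)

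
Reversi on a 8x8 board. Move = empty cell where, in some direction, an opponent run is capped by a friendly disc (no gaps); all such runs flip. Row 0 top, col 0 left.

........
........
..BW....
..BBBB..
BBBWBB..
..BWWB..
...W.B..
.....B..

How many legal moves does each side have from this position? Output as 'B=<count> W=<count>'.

-- B to move --
(1,2): flips 1 -> legal
(1,3): flips 1 -> legal
(1,4): flips 1 -> legal
(2,4): flips 1 -> legal
(6,2): flips 1 -> legal
(6,4): flips 2 -> legal
(7,2): flips 2 -> legal
(7,3): flips 3 -> legal
(7,4): flips 1 -> legal
B mobility = 9
-- W to move --
(1,1): no bracket -> illegal
(1,2): no bracket -> illegal
(1,3): no bracket -> illegal
(2,1): flips 2 -> legal
(2,4): flips 2 -> legal
(2,5): flips 1 -> legal
(2,6): flips 2 -> legal
(3,0): flips 2 -> legal
(3,1): flips 1 -> legal
(3,6): flips 1 -> legal
(4,6): flips 2 -> legal
(5,0): flips 2 -> legal
(5,1): flips 1 -> legal
(5,6): flips 3 -> legal
(6,1): flips 1 -> legal
(6,2): no bracket -> illegal
(6,4): no bracket -> illegal
(6,6): no bracket -> illegal
(7,4): no bracket -> illegal
(7,6): flips 1 -> legal
W mobility = 13

Answer: B=9 W=13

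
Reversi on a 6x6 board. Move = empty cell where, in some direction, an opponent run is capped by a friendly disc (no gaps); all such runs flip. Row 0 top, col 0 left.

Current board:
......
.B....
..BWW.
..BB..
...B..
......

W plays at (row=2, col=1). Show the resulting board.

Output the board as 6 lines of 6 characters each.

Place W at (2,1); scan 8 dirs for brackets.
Dir NW: first cell '.' (not opp) -> no flip
Dir N: opp run (1,1), next='.' -> no flip
Dir NE: first cell '.' (not opp) -> no flip
Dir W: first cell '.' (not opp) -> no flip
Dir E: opp run (2,2) capped by W -> flip
Dir SW: first cell '.' (not opp) -> no flip
Dir S: first cell '.' (not opp) -> no flip
Dir SE: opp run (3,2) (4,3), next='.' -> no flip
All flips: (2,2)

Answer: ......
.B....
.WWWW.
..BB..
...B..
......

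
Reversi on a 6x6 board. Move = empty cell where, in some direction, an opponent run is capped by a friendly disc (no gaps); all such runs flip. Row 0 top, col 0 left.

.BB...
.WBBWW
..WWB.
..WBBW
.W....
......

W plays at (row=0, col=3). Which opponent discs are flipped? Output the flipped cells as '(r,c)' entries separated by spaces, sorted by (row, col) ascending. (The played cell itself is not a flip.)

Dir NW: edge -> no flip
Dir N: edge -> no flip
Dir NE: edge -> no flip
Dir W: opp run (0,2) (0,1), next='.' -> no flip
Dir E: first cell '.' (not opp) -> no flip
Dir SW: opp run (1,2), next='.' -> no flip
Dir S: opp run (1,3) capped by W -> flip
Dir SE: first cell 'W' (not opp) -> no flip

Answer: (1,3)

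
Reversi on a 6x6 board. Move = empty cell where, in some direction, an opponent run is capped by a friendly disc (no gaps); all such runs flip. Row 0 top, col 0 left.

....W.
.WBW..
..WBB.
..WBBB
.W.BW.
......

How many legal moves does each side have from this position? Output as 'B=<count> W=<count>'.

-- B to move --
(0,0): flips 2 -> legal
(0,1): no bracket -> illegal
(0,2): flips 1 -> legal
(0,3): flips 1 -> legal
(0,5): no bracket -> illegal
(1,0): flips 1 -> legal
(1,4): flips 1 -> legal
(1,5): no bracket -> illegal
(2,0): no bracket -> illegal
(2,1): flips 2 -> legal
(3,0): no bracket -> illegal
(3,1): flips 1 -> legal
(4,0): no bracket -> illegal
(4,2): flips 2 -> legal
(4,5): flips 1 -> legal
(5,0): flips 2 -> legal
(5,1): no bracket -> illegal
(5,2): no bracket -> illegal
(5,3): flips 1 -> legal
(5,4): flips 1 -> legal
(5,5): flips 1 -> legal
B mobility = 13
-- W to move --
(0,1): no bracket -> illegal
(0,2): flips 1 -> legal
(0,3): no bracket -> illegal
(1,4): flips 3 -> legal
(1,5): no bracket -> illegal
(2,1): no bracket -> illegal
(2,5): flips 2 -> legal
(4,2): flips 1 -> legal
(4,5): no bracket -> illegal
(5,2): no bracket -> illegal
(5,3): flips 3 -> legal
(5,4): flips 1 -> legal
W mobility = 6

Answer: B=13 W=6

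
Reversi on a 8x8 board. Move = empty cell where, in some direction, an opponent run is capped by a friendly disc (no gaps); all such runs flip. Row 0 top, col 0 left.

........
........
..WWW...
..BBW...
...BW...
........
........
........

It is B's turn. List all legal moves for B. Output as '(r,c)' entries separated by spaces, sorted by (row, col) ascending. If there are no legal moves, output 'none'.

Answer: (1,1) (1,2) (1,3) (1,4) (1,5) (2,5) (3,5) (4,5) (5,5)

Derivation:
(1,1): flips 1 -> legal
(1,2): flips 1 -> legal
(1,3): flips 1 -> legal
(1,4): flips 1 -> legal
(1,5): flips 1 -> legal
(2,1): no bracket -> illegal
(2,5): flips 1 -> legal
(3,1): no bracket -> illegal
(3,5): flips 1 -> legal
(4,5): flips 1 -> legal
(5,3): no bracket -> illegal
(5,4): no bracket -> illegal
(5,5): flips 1 -> legal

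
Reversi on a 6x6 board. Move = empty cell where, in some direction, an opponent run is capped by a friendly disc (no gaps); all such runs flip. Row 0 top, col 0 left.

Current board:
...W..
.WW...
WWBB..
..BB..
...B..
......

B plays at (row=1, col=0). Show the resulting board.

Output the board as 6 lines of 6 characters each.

Answer: ...W..
BWW...
WBBB..
..BB..
...B..
......

Derivation:
Place B at (1,0); scan 8 dirs for brackets.
Dir NW: edge -> no flip
Dir N: first cell '.' (not opp) -> no flip
Dir NE: first cell '.' (not opp) -> no flip
Dir W: edge -> no flip
Dir E: opp run (1,1) (1,2), next='.' -> no flip
Dir SW: edge -> no flip
Dir S: opp run (2,0), next='.' -> no flip
Dir SE: opp run (2,1) capped by B -> flip
All flips: (2,1)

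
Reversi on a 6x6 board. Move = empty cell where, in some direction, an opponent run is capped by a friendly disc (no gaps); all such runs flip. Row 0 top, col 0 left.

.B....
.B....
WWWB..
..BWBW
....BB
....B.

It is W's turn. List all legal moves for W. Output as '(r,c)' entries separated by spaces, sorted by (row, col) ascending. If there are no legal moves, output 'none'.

Answer: (0,0) (0,2) (1,3) (2,4) (3,1) (4,2) (4,3) (5,3) (5,5)

Derivation:
(0,0): flips 1 -> legal
(0,2): flips 1 -> legal
(1,0): no bracket -> illegal
(1,2): no bracket -> illegal
(1,3): flips 1 -> legal
(1,4): no bracket -> illegal
(2,4): flips 1 -> legal
(2,5): no bracket -> illegal
(3,1): flips 1 -> legal
(4,1): no bracket -> illegal
(4,2): flips 1 -> legal
(4,3): flips 1 -> legal
(5,3): flips 1 -> legal
(5,5): flips 2 -> legal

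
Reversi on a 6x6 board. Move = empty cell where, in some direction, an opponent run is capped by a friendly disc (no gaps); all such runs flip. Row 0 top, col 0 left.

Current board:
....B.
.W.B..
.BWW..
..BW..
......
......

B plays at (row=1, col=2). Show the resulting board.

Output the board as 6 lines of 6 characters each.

Place B at (1,2); scan 8 dirs for brackets.
Dir NW: first cell '.' (not opp) -> no flip
Dir N: first cell '.' (not opp) -> no flip
Dir NE: first cell '.' (not opp) -> no flip
Dir W: opp run (1,1), next='.' -> no flip
Dir E: first cell 'B' (not opp) -> no flip
Dir SW: first cell 'B' (not opp) -> no flip
Dir S: opp run (2,2) capped by B -> flip
Dir SE: opp run (2,3), next='.' -> no flip
All flips: (2,2)

Answer: ....B.
.WBB..
.BBW..
..BW..
......
......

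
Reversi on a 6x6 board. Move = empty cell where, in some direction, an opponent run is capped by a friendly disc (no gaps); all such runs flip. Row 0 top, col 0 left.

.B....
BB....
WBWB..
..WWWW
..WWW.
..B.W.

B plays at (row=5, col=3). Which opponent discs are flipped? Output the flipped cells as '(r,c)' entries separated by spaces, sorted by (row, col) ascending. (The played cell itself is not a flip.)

Answer: (3,3) (4,3)

Derivation:
Dir NW: opp run (4,2), next='.' -> no flip
Dir N: opp run (4,3) (3,3) capped by B -> flip
Dir NE: opp run (4,4) (3,5), next=edge -> no flip
Dir W: first cell 'B' (not opp) -> no flip
Dir E: opp run (5,4), next='.' -> no flip
Dir SW: edge -> no flip
Dir S: edge -> no flip
Dir SE: edge -> no flip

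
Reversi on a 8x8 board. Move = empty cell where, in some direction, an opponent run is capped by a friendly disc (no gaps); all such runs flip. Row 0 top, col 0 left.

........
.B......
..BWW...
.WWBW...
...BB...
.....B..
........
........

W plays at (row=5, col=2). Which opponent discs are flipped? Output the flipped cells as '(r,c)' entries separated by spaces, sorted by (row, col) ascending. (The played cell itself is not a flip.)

Dir NW: first cell '.' (not opp) -> no flip
Dir N: first cell '.' (not opp) -> no flip
Dir NE: opp run (4,3) capped by W -> flip
Dir W: first cell '.' (not opp) -> no flip
Dir E: first cell '.' (not opp) -> no flip
Dir SW: first cell '.' (not opp) -> no flip
Dir S: first cell '.' (not opp) -> no flip
Dir SE: first cell '.' (not opp) -> no flip

Answer: (4,3)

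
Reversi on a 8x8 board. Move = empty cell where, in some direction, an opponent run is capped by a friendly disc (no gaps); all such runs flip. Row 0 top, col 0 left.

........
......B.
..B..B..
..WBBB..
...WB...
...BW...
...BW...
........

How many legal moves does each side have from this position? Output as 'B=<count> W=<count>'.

Answer: B=8 W=11

Derivation:
-- B to move --
(2,1): no bracket -> illegal
(2,3): no bracket -> illegal
(3,1): flips 1 -> legal
(4,1): no bracket -> illegal
(4,2): flips 2 -> legal
(4,5): flips 1 -> legal
(5,2): flips 1 -> legal
(5,5): flips 1 -> legal
(6,5): flips 1 -> legal
(7,3): no bracket -> illegal
(7,4): flips 2 -> legal
(7,5): flips 1 -> legal
B mobility = 8
-- W to move --
(0,5): no bracket -> illegal
(0,6): no bracket -> illegal
(0,7): flips 3 -> legal
(1,1): no bracket -> illegal
(1,2): flips 1 -> legal
(1,3): no bracket -> illegal
(1,4): no bracket -> illegal
(1,5): no bracket -> illegal
(1,7): no bracket -> illegal
(2,1): no bracket -> illegal
(2,3): flips 1 -> legal
(2,4): flips 2 -> legal
(2,6): no bracket -> illegal
(2,7): no bracket -> illegal
(3,1): no bracket -> illegal
(3,6): flips 3 -> legal
(4,2): flips 1 -> legal
(4,5): flips 1 -> legal
(4,6): no bracket -> illegal
(5,2): flips 1 -> legal
(5,5): no bracket -> illegal
(6,2): flips 1 -> legal
(7,2): flips 1 -> legal
(7,3): flips 2 -> legal
(7,4): no bracket -> illegal
W mobility = 11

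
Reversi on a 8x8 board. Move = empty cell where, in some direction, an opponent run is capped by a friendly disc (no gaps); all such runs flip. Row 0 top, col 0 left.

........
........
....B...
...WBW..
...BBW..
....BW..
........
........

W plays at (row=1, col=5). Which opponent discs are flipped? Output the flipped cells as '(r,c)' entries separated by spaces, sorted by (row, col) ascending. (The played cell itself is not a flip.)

Answer: (2,4)

Derivation:
Dir NW: first cell '.' (not opp) -> no flip
Dir N: first cell '.' (not opp) -> no flip
Dir NE: first cell '.' (not opp) -> no flip
Dir W: first cell '.' (not opp) -> no flip
Dir E: first cell '.' (not opp) -> no flip
Dir SW: opp run (2,4) capped by W -> flip
Dir S: first cell '.' (not opp) -> no flip
Dir SE: first cell '.' (not opp) -> no flip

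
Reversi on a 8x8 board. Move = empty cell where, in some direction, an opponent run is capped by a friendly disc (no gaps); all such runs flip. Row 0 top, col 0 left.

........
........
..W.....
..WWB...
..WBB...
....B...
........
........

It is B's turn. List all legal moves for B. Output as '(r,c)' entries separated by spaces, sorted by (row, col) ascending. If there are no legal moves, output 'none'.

Answer: (1,1) (2,1) (2,3) (3,1) (4,1)

Derivation:
(1,1): flips 2 -> legal
(1,2): no bracket -> illegal
(1,3): no bracket -> illegal
(2,1): flips 1 -> legal
(2,3): flips 1 -> legal
(2,4): no bracket -> illegal
(3,1): flips 2 -> legal
(4,1): flips 1 -> legal
(5,1): no bracket -> illegal
(5,2): no bracket -> illegal
(5,3): no bracket -> illegal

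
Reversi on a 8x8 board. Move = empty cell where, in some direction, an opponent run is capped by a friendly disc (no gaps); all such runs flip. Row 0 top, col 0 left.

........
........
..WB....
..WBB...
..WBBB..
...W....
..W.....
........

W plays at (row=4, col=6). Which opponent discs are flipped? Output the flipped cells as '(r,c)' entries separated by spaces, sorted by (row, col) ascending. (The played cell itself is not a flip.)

Dir NW: first cell '.' (not opp) -> no flip
Dir N: first cell '.' (not opp) -> no flip
Dir NE: first cell '.' (not opp) -> no flip
Dir W: opp run (4,5) (4,4) (4,3) capped by W -> flip
Dir E: first cell '.' (not opp) -> no flip
Dir SW: first cell '.' (not opp) -> no flip
Dir S: first cell '.' (not opp) -> no flip
Dir SE: first cell '.' (not opp) -> no flip

Answer: (4,3) (4,4) (4,5)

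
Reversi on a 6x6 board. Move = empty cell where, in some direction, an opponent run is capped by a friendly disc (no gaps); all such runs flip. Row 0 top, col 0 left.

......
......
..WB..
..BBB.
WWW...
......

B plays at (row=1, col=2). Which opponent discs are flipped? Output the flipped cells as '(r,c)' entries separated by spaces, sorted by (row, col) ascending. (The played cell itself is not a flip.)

Answer: (2,2)

Derivation:
Dir NW: first cell '.' (not opp) -> no flip
Dir N: first cell '.' (not opp) -> no flip
Dir NE: first cell '.' (not opp) -> no flip
Dir W: first cell '.' (not opp) -> no flip
Dir E: first cell '.' (not opp) -> no flip
Dir SW: first cell '.' (not opp) -> no flip
Dir S: opp run (2,2) capped by B -> flip
Dir SE: first cell 'B' (not opp) -> no flip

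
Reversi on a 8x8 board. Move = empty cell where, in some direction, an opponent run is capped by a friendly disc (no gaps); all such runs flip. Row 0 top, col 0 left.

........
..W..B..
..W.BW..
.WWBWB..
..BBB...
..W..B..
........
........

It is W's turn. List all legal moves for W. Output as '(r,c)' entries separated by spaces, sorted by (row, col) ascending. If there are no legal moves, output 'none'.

Answer: (0,5) (1,4) (2,3) (3,6) (4,5) (5,3) (5,4) (6,6)

Derivation:
(0,4): no bracket -> illegal
(0,5): flips 1 -> legal
(0,6): no bracket -> illegal
(1,3): no bracket -> illegal
(1,4): flips 1 -> legal
(1,6): no bracket -> illegal
(2,3): flips 1 -> legal
(2,6): no bracket -> illegal
(3,6): flips 1 -> legal
(4,1): no bracket -> illegal
(4,5): flips 1 -> legal
(4,6): no bracket -> illegal
(5,1): no bracket -> illegal
(5,3): flips 1 -> legal
(5,4): flips 2 -> legal
(5,6): no bracket -> illegal
(6,4): no bracket -> illegal
(6,5): no bracket -> illegal
(6,6): flips 3 -> legal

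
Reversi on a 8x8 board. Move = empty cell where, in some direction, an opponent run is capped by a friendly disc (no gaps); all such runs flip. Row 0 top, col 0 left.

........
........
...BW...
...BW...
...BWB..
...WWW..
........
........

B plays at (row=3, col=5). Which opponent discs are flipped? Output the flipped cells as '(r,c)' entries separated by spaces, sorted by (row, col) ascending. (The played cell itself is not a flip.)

Answer: (3,4)

Derivation:
Dir NW: opp run (2,4), next='.' -> no flip
Dir N: first cell '.' (not opp) -> no flip
Dir NE: first cell '.' (not opp) -> no flip
Dir W: opp run (3,4) capped by B -> flip
Dir E: first cell '.' (not opp) -> no flip
Dir SW: opp run (4,4) (5,3), next='.' -> no flip
Dir S: first cell 'B' (not opp) -> no flip
Dir SE: first cell '.' (not opp) -> no flip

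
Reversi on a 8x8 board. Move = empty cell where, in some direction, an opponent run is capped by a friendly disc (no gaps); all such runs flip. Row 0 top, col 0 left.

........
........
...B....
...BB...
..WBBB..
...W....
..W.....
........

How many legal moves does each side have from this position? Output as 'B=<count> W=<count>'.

-- B to move --
(3,1): no bracket -> illegal
(3,2): no bracket -> illegal
(4,1): flips 1 -> legal
(5,1): flips 1 -> legal
(5,2): no bracket -> illegal
(5,4): no bracket -> illegal
(6,1): no bracket -> illegal
(6,3): flips 1 -> legal
(6,4): no bracket -> illegal
(7,1): flips 2 -> legal
(7,2): no bracket -> illegal
(7,3): no bracket -> illegal
B mobility = 4
-- W to move --
(1,2): no bracket -> illegal
(1,3): flips 3 -> legal
(1,4): no bracket -> illegal
(2,2): no bracket -> illegal
(2,4): flips 1 -> legal
(2,5): no bracket -> illegal
(3,2): no bracket -> illegal
(3,5): flips 1 -> legal
(3,6): no bracket -> illegal
(4,6): flips 3 -> legal
(5,2): no bracket -> illegal
(5,4): no bracket -> illegal
(5,5): no bracket -> illegal
(5,6): no bracket -> illegal
W mobility = 4

Answer: B=4 W=4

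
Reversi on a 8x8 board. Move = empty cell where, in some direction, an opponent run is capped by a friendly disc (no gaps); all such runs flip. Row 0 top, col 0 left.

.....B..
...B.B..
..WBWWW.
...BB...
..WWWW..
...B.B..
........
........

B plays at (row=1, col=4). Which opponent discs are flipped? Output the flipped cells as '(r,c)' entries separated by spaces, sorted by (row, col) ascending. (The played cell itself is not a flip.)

Dir NW: first cell '.' (not opp) -> no flip
Dir N: first cell '.' (not opp) -> no flip
Dir NE: first cell 'B' (not opp) -> no flip
Dir W: first cell 'B' (not opp) -> no flip
Dir E: first cell 'B' (not opp) -> no flip
Dir SW: first cell 'B' (not opp) -> no flip
Dir S: opp run (2,4) capped by B -> flip
Dir SE: opp run (2,5), next='.' -> no flip

Answer: (2,4)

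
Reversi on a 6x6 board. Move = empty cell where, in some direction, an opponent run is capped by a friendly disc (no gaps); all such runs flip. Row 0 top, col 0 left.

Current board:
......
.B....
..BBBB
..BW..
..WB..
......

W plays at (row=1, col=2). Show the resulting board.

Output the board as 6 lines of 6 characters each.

Answer: ......
.BW...
..WBBB
..WW..
..WB..
......

Derivation:
Place W at (1,2); scan 8 dirs for brackets.
Dir NW: first cell '.' (not opp) -> no flip
Dir N: first cell '.' (not opp) -> no flip
Dir NE: first cell '.' (not opp) -> no flip
Dir W: opp run (1,1), next='.' -> no flip
Dir E: first cell '.' (not opp) -> no flip
Dir SW: first cell '.' (not opp) -> no flip
Dir S: opp run (2,2) (3,2) capped by W -> flip
Dir SE: opp run (2,3), next='.' -> no flip
All flips: (2,2) (3,2)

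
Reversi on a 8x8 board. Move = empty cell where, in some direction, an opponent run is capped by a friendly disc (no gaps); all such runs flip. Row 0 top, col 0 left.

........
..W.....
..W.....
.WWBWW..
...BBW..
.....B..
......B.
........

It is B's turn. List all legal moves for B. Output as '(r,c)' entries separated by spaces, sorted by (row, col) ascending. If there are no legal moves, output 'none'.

(0,1): no bracket -> illegal
(0,2): no bracket -> illegal
(0,3): no bracket -> illegal
(1,1): flips 1 -> legal
(1,3): no bracket -> illegal
(2,0): no bracket -> illegal
(2,1): flips 1 -> legal
(2,3): no bracket -> illegal
(2,4): flips 1 -> legal
(2,5): flips 3 -> legal
(2,6): flips 1 -> legal
(3,0): flips 2 -> legal
(3,6): flips 2 -> legal
(4,0): no bracket -> illegal
(4,1): no bracket -> illegal
(4,2): no bracket -> illegal
(4,6): flips 1 -> legal
(5,4): no bracket -> illegal
(5,6): no bracket -> illegal

Answer: (1,1) (2,1) (2,4) (2,5) (2,6) (3,0) (3,6) (4,6)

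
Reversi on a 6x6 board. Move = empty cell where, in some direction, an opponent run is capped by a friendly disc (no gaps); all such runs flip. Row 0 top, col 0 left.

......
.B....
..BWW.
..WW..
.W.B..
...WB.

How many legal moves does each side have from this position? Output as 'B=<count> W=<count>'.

-- B to move --
(1,2): no bracket -> illegal
(1,3): flips 2 -> legal
(1,4): no bracket -> illegal
(1,5): no bracket -> illegal
(2,1): flips 1 -> legal
(2,5): flips 2 -> legal
(3,0): no bracket -> illegal
(3,1): no bracket -> illegal
(3,4): no bracket -> illegal
(3,5): no bracket -> illegal
(4,0): no bracket -> illegal
(4,2): flips 1 -> legal
(4,4): flips 1 -> legal
(5,0): no bracket -> illegal
(5,1): no bracket -> illegal
(5,2): flips 1 -> legal
B mobility = 6
-- W to move --
(0,0): flips 2 -> legal
(0,1): no bracket -> illegal
(0,2): no bracket -> illegal
(1,0): no bracket -> illegal
(1,2): flips 1 -> legal
(1,3): no bracket -> illegal
(2,0): no bracket -> illegal
(2,1): flips 1 -> legal
(3,1): no bracket -> illegal
(3,4): no bracket -> illegal
(4,2): no bracket -> illegal
(4,4): no bracket -> illegal
(4,5): no bracket -> illegal
(5,2): no bracket -> illegal
(5,5): flips 1 -> legal
W mobility = 4

Answer: B=6 W=4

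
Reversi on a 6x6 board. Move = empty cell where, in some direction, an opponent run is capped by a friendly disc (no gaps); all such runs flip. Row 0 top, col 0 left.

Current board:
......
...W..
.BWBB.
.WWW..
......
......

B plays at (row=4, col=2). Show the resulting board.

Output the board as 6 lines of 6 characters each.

Answer: ......
...W..
.BWBB.
.WWB..
..B...
......

Derivation:
Place B at (4,2); scan 8 dirs for brackets.
Dir NW: opp run (3,1), next='.' -> no flip
Dir N: opp run (3,2) (2,2), next='.' -> no flip
Dir NE: opp run (3,3) capped by B -> flip
Dir W: first cell '.' (not opp) -> no flip
Dir E: first cell '.' (not opp) -> no flip
Dir SW: first cell '.' (not opp) -> no flip
Dir S: first cell '.' (not opp) -> no flip
Dir SE: first cell '.' (not opp) -> no flip
All flips: (3,3)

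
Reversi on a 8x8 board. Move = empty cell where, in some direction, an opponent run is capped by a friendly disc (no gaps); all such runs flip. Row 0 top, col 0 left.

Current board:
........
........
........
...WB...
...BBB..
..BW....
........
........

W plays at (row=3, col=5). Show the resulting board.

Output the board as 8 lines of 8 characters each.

Answer: ........
........
........
...WWW..
...BWB..
..BW....
........
........

Derivation:
Place W at (3,5); scan 8 dirs for brackets.
Dir NW: first cell '.' (not opp) -> no flip
Dir N: first cell '.' (not opp) -> no flip
Dir NE: first cell '.' (not opp) -> no flip
Dir W: opp run (3,4) capped by W -> flip
Dir E: first cell '.' (not opp) -> no flip
Dir SW: opp run (4,4) capped by W -> flip
Dir S: opp run (4,5), next='.' -> no flip
Dir SE: first cell '.' (not opp) -> no flip
All flips: (3,4) (4,4)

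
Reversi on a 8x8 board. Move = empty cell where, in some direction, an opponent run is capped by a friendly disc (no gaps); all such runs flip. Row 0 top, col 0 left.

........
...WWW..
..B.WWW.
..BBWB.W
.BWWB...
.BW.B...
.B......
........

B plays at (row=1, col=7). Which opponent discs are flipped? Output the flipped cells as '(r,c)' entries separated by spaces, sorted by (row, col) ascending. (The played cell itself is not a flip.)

Answer: (2,6)

Derivation:
Dir NW: first cell '.' (not opp) -> no flip
Dir N: first cell '.' (not opp) -> no flip
Dir NE: edge -> no flip
Dir W: first cell '.' (not opp) -> no flip
Dir E: edge -> no flip
Dir SW: opp run (2,6) capped by B -> flip
Dir S: first cell '.' (not opp) -> no flip
Dir SE: edge -> no flip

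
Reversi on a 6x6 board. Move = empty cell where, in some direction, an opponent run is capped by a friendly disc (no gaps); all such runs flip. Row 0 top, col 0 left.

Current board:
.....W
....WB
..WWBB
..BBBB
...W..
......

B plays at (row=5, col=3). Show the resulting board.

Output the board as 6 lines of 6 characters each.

Answer: .....W
....WB
..WWBB
..BBBB
...B..
...B..

Derivation:
Place B at (5,3); scan 8 dirs for brackets.
Dir NW: first cell '.' (not opp) -> no flip
Dir N: opp run (4,3) capped by B -> flip
Dir NE: first cell '.' (not opp) -> no flip
Dir W: first cell '.' (not opp) -> no flip
Dir E: first cell '.' (not opp) -> no flip
Dir SW: edge -> no flip
Dir S: edge -> no flip
Dir SE: edge -> no flip
All flips: (4,3)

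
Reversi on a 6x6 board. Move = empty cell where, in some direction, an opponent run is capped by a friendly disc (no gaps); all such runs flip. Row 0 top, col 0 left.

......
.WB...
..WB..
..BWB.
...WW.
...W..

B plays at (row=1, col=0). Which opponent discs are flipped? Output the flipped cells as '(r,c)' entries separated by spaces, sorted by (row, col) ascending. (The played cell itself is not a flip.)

Dir NW: edge -> no flip
Dir N: first cell '.' (not opp) -> no flip
Dir NE: first cell '.' (not opp) -> no flip
Dir W: edge -> no flip
Dir E: opp run (1,1) capped by B -> flip
Dir SW: edge -> no flip
Dir S: first cell '.' (not opp) -> no flip
Dir SE: first cell '.' (not opp) -> no flip

Answer: (1,1)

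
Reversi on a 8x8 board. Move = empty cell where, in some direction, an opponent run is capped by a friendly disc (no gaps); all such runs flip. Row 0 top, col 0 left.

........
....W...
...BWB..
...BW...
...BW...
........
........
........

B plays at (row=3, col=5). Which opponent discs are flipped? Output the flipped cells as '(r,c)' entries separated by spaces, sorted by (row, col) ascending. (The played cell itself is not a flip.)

Answer: (3,4)

Derivation:
Dir NW: opp run (2,4), next='.' -> no flip
Dir N: first cell 'B' (not opp) -> no flip
Dir NE: first cell '.' (not opp) -> no flip
Dir W: opp run (3,4) capped by B -> flip
Dir E: first cell '.' (not opp) -> no flip
Dir SW: opp run (4,4), next='.' -> no flip
Dir S: first cell '.' (not opp) -> no flip
Dir SE: first cell '.' (not opp) -> no flip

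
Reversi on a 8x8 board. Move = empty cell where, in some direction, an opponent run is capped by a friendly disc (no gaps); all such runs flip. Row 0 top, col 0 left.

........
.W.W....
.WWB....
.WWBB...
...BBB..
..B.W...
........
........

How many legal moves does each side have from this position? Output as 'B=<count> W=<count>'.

Answer: B=9 W=6

Derivation:
-- B to move --
(0,0): flips 2 -> legal
(0,1): no bracket -> illegal
(0,2): no bracket -> illegal
(0,3): flips 1 -> legal
(0,4): no bracket -> illegal
(1,0): flips 2 -> legal
(1,2): no bracket -> illegal
(1,4): no bracket -> illegal
(2,0): flips 2 -> legal
(2,4): no bracket -> illegal
(3,0): flips 2 -> legal
(4,0): no bracket -> illegal
(4,1): flips 1 -> legal
(4,2): no bracket -> illegal
(5,3): no bracket -> illegal
(5,5): no bracket -> illegal
(6,3): flips 1 -> legal
(6,4): flips 1 -> legal
(6,5): flips 1 -> legal
B mobility = 9
-- W to move --
(1,2): no bracket -> illegal
(1,4): flips 1 -> legal
(2,4): flips 3 -> legal
(2,5): no bracket -> illegal
(3,5): flips 2 -> legal
(3,6): flips 1 -> legal
(4,1): no bracket -> illegal
(4,2): no bracket -> illegal
(4,6): no bracket -> illegal
(5,1): no bracket -> illegal
(5,3): flips 3 -> legal
(5,5): flips 2 -> legal
(5,6): no bracket -> illegal
(6,1): no bracket -> illegal
(6,2): no bracket -> illegal
(6,3): no bracket -> illegal
W mobility = 6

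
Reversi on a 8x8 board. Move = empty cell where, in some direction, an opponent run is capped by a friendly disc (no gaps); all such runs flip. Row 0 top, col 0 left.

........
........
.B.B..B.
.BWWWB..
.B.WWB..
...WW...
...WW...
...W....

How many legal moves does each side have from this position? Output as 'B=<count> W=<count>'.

-- B to move --
(2,2): no bracket -> illegal
(2,4): no bracket -> illegal
(2,5): no bracket -> illegal
(4,2): flips 2 -> legal
(5,2): no bracket -> illegal
(5,5): no bracket -> illegal
(6,2): flips 2 -> legal
(6,5): flips 3 -> legal
(7,2): flips 2 -> legal
(7,4): no bracket -> illegal
(7,5): no bracket -> illegal
B mobility = 4
-- W to move --
(1,0): flips 1 -> legal
(1,1): no bracket -> illegal
(1,2): flips 1 -> legal
(1,3): flips 1 -> legal
(1,4): flips 1 -> legal
(1,5): no bracket -> illegal
(1,6): no bracket -> illegal
(1,7): flips 2 -> legal
(2,0): no bracket -> illegal
(2,2): no bracket -> illegal
(2,4): no bracket -> illegal
(2,5): no bracket -> illegal
(2,7): no bracket -> illegal
(3,0): flips 1 -> legal
(3,6): flips 2 -> legal
(3,7): no bracket -> illegal
(4,0): no bracket -> illegal
(4,2): no bracket -> illegal
(4,6): flips 1 -> legal
(5,0): flips 1 -> legal
(5,1): no bracket -> illegal
(5,2): no bracket -> illegal
(5,5): no bracket -> illegal
(5,6): flips 1 -> legal
W mobility = 10

Answer: B=4 W=10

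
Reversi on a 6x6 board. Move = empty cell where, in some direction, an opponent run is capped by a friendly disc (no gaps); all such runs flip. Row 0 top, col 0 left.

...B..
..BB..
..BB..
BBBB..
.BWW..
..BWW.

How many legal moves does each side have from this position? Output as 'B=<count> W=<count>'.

-- B to move --
(3,4): flips 1 -> legal
(4,4): flips 2 -> legal
(4,5): no bracket -> illegal
(5,1): flips 1 -> legal
(5,5): flips 2 -> legal
B mobility = 4
-- W to move --
(0,1): no bracket -> illegal
(0,2): flips 3 -> legal
(0,4): no bracket -> illegal
(1,1): no bracket -> illegal
(1,4): no bracket -> illegal
(2,0): flips 1 -> legal
(2,1): flips 1 -> legal
(2,4): flips 1 -> legal
(3,4): no bracket -> illegal
(4,0): flips 1 -> legal
(4,4): no bracket -> illegal
(5,0): no bracket -> illegal
(5,1): flips 1 -> legal
W mobility = 6

Answer: B=4 W=6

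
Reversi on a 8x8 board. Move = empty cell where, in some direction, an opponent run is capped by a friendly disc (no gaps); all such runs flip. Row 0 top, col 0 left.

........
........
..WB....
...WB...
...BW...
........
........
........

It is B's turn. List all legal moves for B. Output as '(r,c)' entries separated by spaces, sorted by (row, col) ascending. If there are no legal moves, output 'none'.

(1,1): no bracket -> illegal
(1,2): no bracket -> illegal
(1,3): no bracket -> illegal
(2,1): flips 1 -> legal
(2,4): no bracket -> illegal
(3,1): no bracket -> illegal
(3,2): flips 1 -> legal
(3,5): no bracket -> illegal
(4,2): no bracket -> illegal
(4,5): flips 1 -> legal
(5,3): no bracket -> illegal
(5,4): flips 1 -> legal
(5,5): no bracket -> illegal

Answer: (2,1) (3,2) (4,5) (5,4)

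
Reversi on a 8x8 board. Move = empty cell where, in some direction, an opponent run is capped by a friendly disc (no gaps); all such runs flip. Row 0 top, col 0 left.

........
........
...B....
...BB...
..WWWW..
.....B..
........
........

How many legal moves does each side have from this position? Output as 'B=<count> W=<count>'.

-- B to move --
(3,1): no bracket -> illegal
(3,2): no bracket -> illegal
(3,5): flips 1 -> legal
(3,6): no bracket -> illegal
(4,1): no bracket -> illegal
(4,6): no bracket -> illegal
(5,1): flips 1 -> legal
(5,2): flips 1 -> legal
(5,3): flips 1 -> legal
(5,4): flips 1 -> legal
(5,6): flips 1 -> legal
B mobility = 6
-- W to move --
(1,2): flips 2 -> legal
(1,3): flips 2 -> legal
(1,4): no bracket -> illegal
(2,2): flips 1 -> legal
(2,4): flips 2 -> legal
(2,5): flips 1 -> legal
(3,2): no bracket -> illegal
(3,5): no bracket -> illegal
(4,6): no bracket -> illegal
(5,4): no bracket -> illegal
(5,6): no bracket -> illegal
(6,4): no bracket -> illegal
(6,5): flips 1 -> legal
(6,6): flips 1 -> legal
W mobility = 7

Answer: B=6 W=7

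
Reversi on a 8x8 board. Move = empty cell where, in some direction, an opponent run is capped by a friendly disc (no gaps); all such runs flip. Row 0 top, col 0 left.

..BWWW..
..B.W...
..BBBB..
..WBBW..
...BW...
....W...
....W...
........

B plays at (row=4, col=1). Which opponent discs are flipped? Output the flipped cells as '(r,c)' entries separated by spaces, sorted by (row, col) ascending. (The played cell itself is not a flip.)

Answer: (3,2)

Derivation:
Dir NW: first cell '.' (not opp) -> no flip
Dir N: first cell '.' (not opp) -> no flip
Dir NE: opp run (3,2) capped by B -> flip
Dir W: first cell '.' (not opp) -> no flip
Dir E: first cell '.' (not opp) -> no flip
Dir SW: first cell '.' (not opp) -> no flip
Dir S: first cell '.' (not opp) -> no flip
Dir SE: first cell '.' (not opp) -> no flip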